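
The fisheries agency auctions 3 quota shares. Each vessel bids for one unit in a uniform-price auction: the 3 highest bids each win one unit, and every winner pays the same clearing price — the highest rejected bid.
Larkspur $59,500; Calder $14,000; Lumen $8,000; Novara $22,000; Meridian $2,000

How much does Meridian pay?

Meridian pays $0

Sorting: 59,500 (Larkspur), 22,000 (Novara), 14,000 (Calder), 8,000 (Lumen), 2,000 (Meridian)
The 3 highest are Larkspur, Novara, Calder.
Clearing price = highest rejected bid = $8,000.
Meridian does not win → pays $0.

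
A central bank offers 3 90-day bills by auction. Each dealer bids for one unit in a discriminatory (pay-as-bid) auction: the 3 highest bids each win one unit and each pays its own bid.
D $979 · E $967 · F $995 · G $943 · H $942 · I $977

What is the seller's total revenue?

Sorting: 995 (F), 979 (D), 977 (I), 967 (E), 943 (G), …
The 3 highest are F, D, I.
Total revenue = 995 + 979 + 977 = $2,951.

Total revenue: $2,951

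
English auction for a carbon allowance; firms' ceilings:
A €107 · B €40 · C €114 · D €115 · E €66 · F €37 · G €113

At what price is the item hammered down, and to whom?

Sorting limits: 115 (D) > 114 (C) > 113 (G) > 107 (A) > 66 (E) > 40 (B) > …
C is the last rival to drop out, at €114; D remains and wins at that price.

D wins at €114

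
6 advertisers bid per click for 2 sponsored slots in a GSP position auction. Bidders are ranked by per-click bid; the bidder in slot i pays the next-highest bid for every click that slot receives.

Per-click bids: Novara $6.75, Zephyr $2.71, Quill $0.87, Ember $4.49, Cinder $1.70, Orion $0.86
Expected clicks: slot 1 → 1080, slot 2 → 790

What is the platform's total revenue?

Sorting advertisers: $6.75 (Novara) > $4.49 (Ember) > $2.71 (Zephyr) > …
Slot 1: Novara pays $4.49 × 1080 = $4849.20
Slot 2: Ember pays $2.71 × 790 = $2140.90
Total = $6990.10

Total revenue: $6990.10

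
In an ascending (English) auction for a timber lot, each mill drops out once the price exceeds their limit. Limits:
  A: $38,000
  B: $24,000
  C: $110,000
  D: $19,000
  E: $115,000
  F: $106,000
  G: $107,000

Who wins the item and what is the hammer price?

Open ascending-bid auction: the price rises until one bidder remains; the winner pays the price at which the last rival dropped out.
Limits in order: 115,000 (E) > 110,000 (C) > 107,000 (G) > 106,000 (F) > 38,000 (A) > 24,000 (B) > …
Once the price passes $110,000, only E is left; the hammer falls at C's limit of $110,000.

E wins at $110,000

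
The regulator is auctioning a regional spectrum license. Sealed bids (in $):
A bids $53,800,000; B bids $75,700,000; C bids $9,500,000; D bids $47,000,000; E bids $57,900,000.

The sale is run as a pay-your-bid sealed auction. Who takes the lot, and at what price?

B pays $75,700,000

Pay-your-bid sealed auction: the highest bidder wins and pays their own bid.
Bids ranked: 75,700,000 (B) > 57,900,000 (E) > 53,800,000 (A) > 47,000,000 (D) > 9,500,000 (C)
B has the highest bid and pays exactly that: $75,700,000.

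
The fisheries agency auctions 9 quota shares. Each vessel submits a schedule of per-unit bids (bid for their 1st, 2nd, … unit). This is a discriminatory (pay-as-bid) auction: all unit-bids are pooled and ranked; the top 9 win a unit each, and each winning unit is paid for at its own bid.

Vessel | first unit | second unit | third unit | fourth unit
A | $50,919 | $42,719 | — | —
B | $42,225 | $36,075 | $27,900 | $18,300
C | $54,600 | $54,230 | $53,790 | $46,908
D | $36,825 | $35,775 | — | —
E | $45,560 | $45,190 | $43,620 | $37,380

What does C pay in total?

C pays $209,528

All unit-bids, highest first — top 9: 54,600 (C-1), 54,230 (C-2), 53,790 (C-3), 50,919 (A-1), 46,908 (C-4), 45,560 (E-1), 45,190 (E-2), 43,620 (E-3), 42,719 (A-2)
Next rejected bid: $42,225 (not a price — pay-as-bid).
C's winning unit-bids: 54,600 + 54,230 + 53,790 + 46,908 = $209,528.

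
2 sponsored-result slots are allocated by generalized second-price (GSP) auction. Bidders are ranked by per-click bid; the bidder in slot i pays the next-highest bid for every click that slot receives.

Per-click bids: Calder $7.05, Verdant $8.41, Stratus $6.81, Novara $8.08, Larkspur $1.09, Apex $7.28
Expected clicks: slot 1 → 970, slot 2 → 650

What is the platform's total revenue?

Total revenue: $12569.60

Ranked by bid: $8.41 (Verdant) > $8.08 (Novara) > $7.28 (Apex) > …
Slot 1: Verdant pays $8.08 × 970 = $7837.60
Slot 2: Novara pays $7.28 × 650 = $4732.00
Total = $12569.60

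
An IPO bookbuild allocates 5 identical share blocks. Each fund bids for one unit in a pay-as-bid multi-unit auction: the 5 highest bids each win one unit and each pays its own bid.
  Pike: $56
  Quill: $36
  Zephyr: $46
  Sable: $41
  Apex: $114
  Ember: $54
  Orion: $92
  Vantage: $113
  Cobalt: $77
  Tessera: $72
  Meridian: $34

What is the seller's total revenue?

Total revenue: $468

Bids ranked high→low: 114 (Apex), 113 (Vantage), 92 (Orion), 77 (Cobalt), 72 (Tessera), 56 (Pike), 54 (Ember), …
The 5 highest are Apex, Vantage, Orion, Cobalt, Tessera.
Total revenue = 114 + 113 + 92 + 77 + 72 = $468.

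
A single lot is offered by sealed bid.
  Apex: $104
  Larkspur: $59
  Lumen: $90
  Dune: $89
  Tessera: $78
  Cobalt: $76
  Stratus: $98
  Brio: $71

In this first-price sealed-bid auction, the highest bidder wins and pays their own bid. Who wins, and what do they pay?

Apex pays $104

Sorting bids: 104 (Apex) > 98 (Stratus) > 90 (Lumen) > 89 (Dune) > 78 (Tessera) > 76 (Cobalt) > …
Apex is highest → pays own bid, $104.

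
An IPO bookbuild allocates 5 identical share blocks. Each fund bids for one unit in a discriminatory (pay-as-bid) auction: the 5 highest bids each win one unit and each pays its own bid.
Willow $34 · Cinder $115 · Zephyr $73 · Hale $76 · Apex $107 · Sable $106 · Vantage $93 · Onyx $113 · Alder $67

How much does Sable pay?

Sable pays $106

Ordering the bids: 115 (Cinder), 113 (Onyx), 107 (Apex), 106 (Sable), 93 (Vantage), 76 (Hale), 73 (Zephyr), …
The 5 highest are Cinder, Onyx, Apex, Sable, Vantage.
Sable wins → own bid $106.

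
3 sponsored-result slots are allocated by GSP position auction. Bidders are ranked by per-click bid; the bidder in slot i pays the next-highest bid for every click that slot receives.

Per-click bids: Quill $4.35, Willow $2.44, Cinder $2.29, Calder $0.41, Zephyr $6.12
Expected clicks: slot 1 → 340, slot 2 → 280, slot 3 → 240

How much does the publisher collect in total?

Total revenue: $2711.80

Sorting advertisers: $6.12 (Zephyr) > $4.35 (Quill) > $2.44 (Willow) > $2.29 (Cinder) > …
Slot 1: Zephyr pays $4.35 × 340 = $1479.00
Slot 2: Quill pays $2.44 × 280 = $683.20
Slot 3: Willow pays $2.29 × 240 = $549.60
Total = $2711.80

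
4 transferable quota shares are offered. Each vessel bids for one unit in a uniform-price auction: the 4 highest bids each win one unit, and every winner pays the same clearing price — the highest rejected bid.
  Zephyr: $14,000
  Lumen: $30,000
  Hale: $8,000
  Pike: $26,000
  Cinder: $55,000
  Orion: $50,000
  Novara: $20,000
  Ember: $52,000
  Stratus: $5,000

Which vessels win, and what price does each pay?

Sorting: 55,000 (Cinder), 52,000 (Ember), 50,000 (Orion), 30,000 (Lumen), 26,000 (Pike), 20,000 (Novara), …
Top 4: Cinder, Ember, Orion, Lumen.
First losing bid is Pike's $26,000, which sets the uniform price.

Cinder, Ember, Orion, Lumen; each pays $26,000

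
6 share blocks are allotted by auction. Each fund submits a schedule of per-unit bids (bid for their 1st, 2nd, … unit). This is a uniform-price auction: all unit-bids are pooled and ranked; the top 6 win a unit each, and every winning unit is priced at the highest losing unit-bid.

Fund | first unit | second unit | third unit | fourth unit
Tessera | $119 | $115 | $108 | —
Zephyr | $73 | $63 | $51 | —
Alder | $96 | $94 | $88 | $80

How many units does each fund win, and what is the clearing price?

Alder 3, Tessera 3; clearing price $80

Merging the schedules and taking the best 6: 119 (Tessera-1), 115 (Tessera-2), 108 (Tessera-3), 96 (Alder-1), 94 (Alder-2), 88 (Alder-3)
Highest rejected unit-bid = $80.
Allocation: Alder 3, Tessera 3.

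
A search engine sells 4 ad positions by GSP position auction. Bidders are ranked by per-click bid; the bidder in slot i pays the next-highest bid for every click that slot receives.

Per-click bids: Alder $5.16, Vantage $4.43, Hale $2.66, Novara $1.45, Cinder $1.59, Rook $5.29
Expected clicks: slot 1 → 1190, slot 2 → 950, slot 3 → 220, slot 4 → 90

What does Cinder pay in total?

Ranked by bid: $5.29 (Rook) > $5.16 (Alder) > $4.43 (Vantage) > $2.66 (Hale) > $1.59 (Cinder) > …
Cinder ranks below slot 4 → no slot, pays nothing.

Cinder pays $0.00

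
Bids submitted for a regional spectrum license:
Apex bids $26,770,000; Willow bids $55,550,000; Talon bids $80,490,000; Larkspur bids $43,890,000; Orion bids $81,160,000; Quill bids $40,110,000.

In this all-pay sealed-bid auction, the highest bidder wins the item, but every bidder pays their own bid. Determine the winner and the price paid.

Orion pays $81,160,000

Bids in order: 81,160,000 (Orion) > 80,490,000 (Talon) > 55,550,000 (Willow) > 43,890,000 (Larkspur) > 40,110,000 (Quill) > 26,770,000 (Apex)
Orion wins with the top bid; all bids are sunk regardless.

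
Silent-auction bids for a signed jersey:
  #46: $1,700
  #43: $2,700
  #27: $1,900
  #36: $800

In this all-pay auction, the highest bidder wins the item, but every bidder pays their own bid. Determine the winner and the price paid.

#43 pays $2,700

Rule: the highest bidder wins the item, but every bidder pays their own bid.
Bids ranked: 2,700 (#43) > 1,900 (#27) > 1,700 (#46) > 800 (#36)
#43 wins with the top bid; all bids are sunk regardless.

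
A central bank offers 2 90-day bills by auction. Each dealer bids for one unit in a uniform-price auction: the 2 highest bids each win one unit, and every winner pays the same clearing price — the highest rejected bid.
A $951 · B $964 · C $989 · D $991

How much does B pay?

B pays $0

Bids ranked high→low: 991 (D), 989 (C), 964 (B), 951 (A)
Winners (2 units): D, C.
First losing bid is B's $964, which sets the uniform price.
B does not win → pays $0.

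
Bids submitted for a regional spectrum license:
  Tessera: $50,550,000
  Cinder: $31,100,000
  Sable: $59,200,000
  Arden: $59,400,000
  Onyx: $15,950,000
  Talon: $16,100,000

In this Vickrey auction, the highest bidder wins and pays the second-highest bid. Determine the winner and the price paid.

Arden pays $59,200,000

Rule: the highest bidder wins and pays the second-highest bid.
Bids in order: 59,400,000 (Arden) > 59,200,000 (Sable) > 50,550,000 (Tessera) > 31,100,000 (Cinder) > 16,100,000 (Talon) > 15,950,000 (Onyx)
Arden is highest; pays the second-highest bid, $59,200,000.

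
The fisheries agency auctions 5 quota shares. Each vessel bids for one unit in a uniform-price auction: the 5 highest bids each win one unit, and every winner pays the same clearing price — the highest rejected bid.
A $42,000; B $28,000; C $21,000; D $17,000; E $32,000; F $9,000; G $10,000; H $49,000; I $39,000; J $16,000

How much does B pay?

Bids ranked high→low: 49,000 (H), 42,000 (A), 39,000 (I), 32,000 (E), 28,000 (B), 21,000 (C), 17,000 (D), …
Top 5: H, A, I, E, B.
First losing bid is C's $21,000, which sets the uniform price.
B wins → pays $21,000.

B pays $21,000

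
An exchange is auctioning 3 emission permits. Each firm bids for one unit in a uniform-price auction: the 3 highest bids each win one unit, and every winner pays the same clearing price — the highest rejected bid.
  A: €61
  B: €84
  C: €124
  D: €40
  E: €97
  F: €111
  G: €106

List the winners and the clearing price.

C, F, G; each pays €97

Sorting: 124 (C), 111 (F), 106 (G), 97 (E), 84 (B), …
The 3 highest are C, F, G.
Highest unsuccessful bid: €97 → clearing price.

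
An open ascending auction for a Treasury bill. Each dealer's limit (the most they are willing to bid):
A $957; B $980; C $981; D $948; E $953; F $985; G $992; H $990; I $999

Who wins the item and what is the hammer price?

Sorting limits: 999 (I) > 992 (G) > 990 (H) > 985 (F) > 981 (C) > 980 (B) > …
G is the last rival to drop out, at $992; I remains and wins at that price.

I wins at $992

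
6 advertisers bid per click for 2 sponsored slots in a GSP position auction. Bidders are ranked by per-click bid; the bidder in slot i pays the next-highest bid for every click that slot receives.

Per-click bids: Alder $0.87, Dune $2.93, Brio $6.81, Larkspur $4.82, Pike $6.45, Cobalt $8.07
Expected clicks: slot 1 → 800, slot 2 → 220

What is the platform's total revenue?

Per-click bids in order: $8.07 (Cobalt) > $6.81 (Brio) > $6.45 (Pike) > …
Slot 1: Cobalt pays $6.81 × 800 = $5448.00
Slot 2: Brio pays $6.45 × 220 = $1419.00
Total = $6867.00

Total revenue: $6867.00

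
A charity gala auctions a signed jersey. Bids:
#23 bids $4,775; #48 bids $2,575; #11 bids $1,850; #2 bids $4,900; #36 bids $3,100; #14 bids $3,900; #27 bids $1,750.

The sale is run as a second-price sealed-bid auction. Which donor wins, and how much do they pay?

Bids ranked: 4,900 (#2) > 4,775 (#23) > 3,900 (#14) > 3,100 (#36) > 2,575 (#48) > 1,850 (#11) > …
Second-price: #2 pays #23's bid of $4,775.

#2 pays $4,775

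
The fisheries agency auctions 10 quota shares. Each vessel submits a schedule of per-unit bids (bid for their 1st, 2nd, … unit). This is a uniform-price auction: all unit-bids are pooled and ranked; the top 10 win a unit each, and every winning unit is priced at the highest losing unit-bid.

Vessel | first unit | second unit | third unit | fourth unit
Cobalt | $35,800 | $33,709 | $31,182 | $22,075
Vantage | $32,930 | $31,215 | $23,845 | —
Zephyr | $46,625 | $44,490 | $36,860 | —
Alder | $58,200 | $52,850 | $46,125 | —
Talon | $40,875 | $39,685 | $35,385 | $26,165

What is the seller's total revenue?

Total revenue: $337,090

Pooled unit-bids ranked (top 10): 58,200 (Alder-1), 52,850 (Alder-2), 46,625 (Zephyr-1), 46,125 (Alder-3), 44,490 (Zephyr-2), 40,875 (Talon-1), 39,685 (Talon-2), 36,860 (Zephyr-3), 35,800 (Cobalt-1), 35,385 (Talon-3)
Highest rejected unit-bid = $33,709.
Allocation: Alder 3, Cobalt 1, Talon 3, Zephyr 3. Every unit priced at $33,709.
Revenue = 10 × 33,709 = $337,090.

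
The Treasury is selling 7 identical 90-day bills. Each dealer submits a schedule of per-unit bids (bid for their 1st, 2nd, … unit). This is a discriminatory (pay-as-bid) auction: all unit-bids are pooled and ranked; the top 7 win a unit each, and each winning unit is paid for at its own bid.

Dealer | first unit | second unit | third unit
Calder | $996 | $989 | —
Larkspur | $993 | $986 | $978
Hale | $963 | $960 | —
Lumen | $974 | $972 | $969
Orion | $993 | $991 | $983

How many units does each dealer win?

Pooled unit-bids ranked (top 7): 996 (Calder-1), 993 (Larkspur-1), 993 (Orion-1), 991 (Orion-2), 989 (Calder-2), 986 (Larkspur-2), 983 (Orion-3)
Next rejected bid: $978 (not a price — pay-as-bid).
Allocation: Calder 2, Larkspur 2, Orion 3.

Calder 2, Larkspur 2, Orion 3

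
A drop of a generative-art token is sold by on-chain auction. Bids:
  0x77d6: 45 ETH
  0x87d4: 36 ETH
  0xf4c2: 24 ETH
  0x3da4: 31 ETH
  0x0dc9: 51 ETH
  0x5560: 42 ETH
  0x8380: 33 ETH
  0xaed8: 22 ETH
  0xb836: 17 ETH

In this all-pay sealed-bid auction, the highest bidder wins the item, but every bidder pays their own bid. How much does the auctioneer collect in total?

Bids ranked: 51 (0x0dc9) > 45 (0x77d6) > 42 (0x5560) > 36 (0x87d4) > 33 (0x8380) > 31 (0x3da4) > …
0x0dc9 wins with the top bid; all bids are sunk regardless.
Every bidder forfeits their bid regardless of winning.
Revenue = 45 + 36 + 24 + 31 + 51 + 42 + 33 + 22 + 17 = 301 ETH.

Total revenue: 301 ETH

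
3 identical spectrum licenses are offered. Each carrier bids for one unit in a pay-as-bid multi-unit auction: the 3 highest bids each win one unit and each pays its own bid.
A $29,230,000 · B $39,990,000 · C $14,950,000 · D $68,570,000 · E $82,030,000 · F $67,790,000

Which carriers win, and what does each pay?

Sorting: 82,030,000 (E), 68,570,000 (D), 67,790,000 (F), 39,990,000 (B), 29,230,000 (A), …
Top 3: E, D, F.
Each winner pays its own bid: E $82,030,000, D $68,570,000, F $67,790,000.

E $82,030,000, D $68,570,000, F $67,790,000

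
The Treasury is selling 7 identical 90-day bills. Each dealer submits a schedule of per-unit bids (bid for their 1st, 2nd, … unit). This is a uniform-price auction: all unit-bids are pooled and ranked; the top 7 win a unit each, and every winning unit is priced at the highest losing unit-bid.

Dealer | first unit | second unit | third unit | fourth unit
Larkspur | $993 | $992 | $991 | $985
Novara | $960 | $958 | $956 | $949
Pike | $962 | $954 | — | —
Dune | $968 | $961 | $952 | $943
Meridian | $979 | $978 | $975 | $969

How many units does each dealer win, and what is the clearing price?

Merging the schedules and taking the best 7: 993 (Larkspur-1), 992 (Larkspur-2), 991 (Larkspur-3), 985 (Larkspur-4), 979 (Meridian-1), 978 (Meridian-2), 975 (Meridian-3)
The (k+1)-th unit-bid is $969.
Allocation: Larkspur 4, Meridian 3.

Larkspur 4, Meridian 3; clearing price $969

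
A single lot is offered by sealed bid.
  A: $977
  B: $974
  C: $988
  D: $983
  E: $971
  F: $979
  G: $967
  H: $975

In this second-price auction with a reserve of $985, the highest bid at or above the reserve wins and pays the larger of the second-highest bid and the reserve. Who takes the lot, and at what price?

Bids ranked: 988 (C) > 983 (D) > 979 (F) > 977 (A) > 975 (H) > 974 (B) > …
C has the top bid at or above the reserve ($988).
max(second-highest $983, reserve $985) = $985.

C pays $985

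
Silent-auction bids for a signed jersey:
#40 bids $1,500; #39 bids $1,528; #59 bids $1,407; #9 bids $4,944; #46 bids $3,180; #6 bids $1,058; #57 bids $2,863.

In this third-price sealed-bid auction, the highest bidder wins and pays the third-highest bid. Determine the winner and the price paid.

#9 pays $2,863

Bids ranked: 4,944 (#9) > 3,180 (#46) > 2,863 (#57) > 1,528 (#39) > 1,500 (#40) > 1,407 (#59) > …
#9 is highest; pays the third-highest bid, $2,863.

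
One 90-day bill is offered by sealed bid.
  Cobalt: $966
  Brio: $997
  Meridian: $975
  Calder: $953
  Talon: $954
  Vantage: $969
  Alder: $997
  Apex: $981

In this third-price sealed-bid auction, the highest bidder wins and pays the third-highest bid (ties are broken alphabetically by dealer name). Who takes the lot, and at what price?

Rule: the highest bidder wins and pays the third-highest bid.
Bids in order: 997 (Alder) > 997 (Brio) > 981 (Apex) > 975 (Meridian) > 969 (Vantage) > 966 (Cobalt) > …
Tie at $997 → Alder wins by tie-break.
Alder wins; payment is bid #3 in the ranking = $981.

Alder pays $981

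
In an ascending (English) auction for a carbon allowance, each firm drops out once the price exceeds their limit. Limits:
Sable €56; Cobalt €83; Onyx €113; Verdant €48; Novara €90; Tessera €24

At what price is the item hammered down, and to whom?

Onyx wins at €90

Open ascending-bid auction: the price rises until one bidder remains; the winner pays the price at which the last rival dropped out.
Limits in order: 113 (Onyx) > 90 (Novara) > 83 (Cobalt) > 56 (Sable) > 48 (Verdant) > 24 (Tessera)
Once the price passes €90, only Onyx is left; the hammer falls at Novara's limit of €90.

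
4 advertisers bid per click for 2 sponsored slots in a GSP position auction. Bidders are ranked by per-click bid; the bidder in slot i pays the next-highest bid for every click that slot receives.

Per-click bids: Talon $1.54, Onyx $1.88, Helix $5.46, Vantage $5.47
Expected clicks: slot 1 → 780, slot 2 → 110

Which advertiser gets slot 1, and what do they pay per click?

Per-click bids in order: $5.47 (Vantage) > $5.46 (Helix) > $1.88 (Onyx) > …
Slot 1 goes to the first-ranked bidder, Vantage, who pays the next bid down: $5.46/click.

Vantage; $5.46 per click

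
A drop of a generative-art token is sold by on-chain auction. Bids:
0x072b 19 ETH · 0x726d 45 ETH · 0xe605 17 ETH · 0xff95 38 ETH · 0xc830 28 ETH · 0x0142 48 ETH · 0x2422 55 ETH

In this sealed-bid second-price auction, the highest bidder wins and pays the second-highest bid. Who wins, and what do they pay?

0x2422 pays 48 ETH

Bids ranked: 55 (0x2422) > 48 (0x0142) > 45 (0x726d) > 38 (0xff95) > 28 (0xc830) > 19 (0x072b) > …
Second-price: 0x2422 pays 0x0142's bid of 48 ETH.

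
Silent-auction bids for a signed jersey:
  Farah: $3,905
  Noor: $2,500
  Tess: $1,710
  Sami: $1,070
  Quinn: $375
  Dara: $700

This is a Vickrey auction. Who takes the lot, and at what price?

Bids in order: 3,905 (Farah) > 2,500 (Noor) > 1,710 (Tess) > 1,070 (Sami) > 700 (Dara) > 375 (Quinn)
Farah wins with the highest bid; price is set by the runner-up at $2,500.

Farah pays $2,500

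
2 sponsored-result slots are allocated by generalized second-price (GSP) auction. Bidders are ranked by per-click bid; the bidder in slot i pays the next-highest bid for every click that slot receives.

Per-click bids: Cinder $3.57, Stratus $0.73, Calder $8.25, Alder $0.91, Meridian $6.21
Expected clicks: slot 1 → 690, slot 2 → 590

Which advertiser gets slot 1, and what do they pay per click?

Calder; $6.21 per click

Per-click bids in order: $8.25 (Calder) > $6.21 (Meridian) > $3.57 (Cinder) > …
Slot 1 goes to the first-ranked bidder, Calder, who pays the next bid down: $6.21/click.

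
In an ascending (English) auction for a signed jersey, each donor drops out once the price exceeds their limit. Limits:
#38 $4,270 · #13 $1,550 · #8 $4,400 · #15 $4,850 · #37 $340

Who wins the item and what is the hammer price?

#15 wins at $4,400

Limits in order: 4,850 (#15) > 4,400 (#8) > 4,270 (#38) > 1,550 (#13) > 340 (#37)
#8 is the last rival to drop out, at $4,400; #15 remains and wins at that price.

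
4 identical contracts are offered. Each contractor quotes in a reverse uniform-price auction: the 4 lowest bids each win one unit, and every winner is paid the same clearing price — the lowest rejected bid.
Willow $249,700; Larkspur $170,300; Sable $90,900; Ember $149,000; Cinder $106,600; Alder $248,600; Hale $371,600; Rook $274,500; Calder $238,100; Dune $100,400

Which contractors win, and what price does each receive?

Sable, Dune, Cinder, Ember; each is paid $170,300

Bids ranked low→high: 90,900 (Sable), 100,400 (Dune), 106,600 (Cinder), 149,000 (Ember), 170,300 (Larkspur), 238,100 (Calder), …
The 4 lowest are Sable, Dune, Cinder, Ember.
Lowest unsuccessful bid: $170,300 → clearing price.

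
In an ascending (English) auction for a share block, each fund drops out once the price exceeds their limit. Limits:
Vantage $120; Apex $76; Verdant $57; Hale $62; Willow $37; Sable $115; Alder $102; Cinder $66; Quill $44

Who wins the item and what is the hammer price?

Vantage wins at $115

Limits in order: 120 (Vantage) > 115 (Sable) > 102 (Alder) > 76 (Apex) > 66 (Cinder) > 62 (Hale) > …
Bidding ends when Sable exits at $115; Vantage takes it.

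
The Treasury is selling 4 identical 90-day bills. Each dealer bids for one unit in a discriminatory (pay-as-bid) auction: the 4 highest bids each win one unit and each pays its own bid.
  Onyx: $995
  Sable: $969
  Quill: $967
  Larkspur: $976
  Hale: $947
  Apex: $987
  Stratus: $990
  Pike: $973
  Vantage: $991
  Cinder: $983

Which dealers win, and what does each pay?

Sorting: 995 (Onyx), 991 (Vantage), 990 (Stratus), 987 (Apex), 983 (Cinder), 976 (Larkspur), …
Top 4: Onyx, Vantage, Stratus, Apex.
Each winner pays its own bid: Onyx $995, Vantage $991, Stratus $990, Apex $987.

Onyx $995, Vantage $991, Stratus $990, Apex $987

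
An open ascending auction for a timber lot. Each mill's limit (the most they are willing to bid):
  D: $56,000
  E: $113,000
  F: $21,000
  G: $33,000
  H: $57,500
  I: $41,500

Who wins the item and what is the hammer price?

Open ascending-bid auction: the price rises until one bidder remains; the winner pays the price at which the last rival dropped out.
Sorting limits: 113,000 (E) > 57,500 (H) > 56,000 (D) > 41,500 (I) > 33,000 (G) > 21,000 (F)
Once the price passes $57,500, only E is left; the hammer falls at H's limit of $57,500.

E wins at $57,500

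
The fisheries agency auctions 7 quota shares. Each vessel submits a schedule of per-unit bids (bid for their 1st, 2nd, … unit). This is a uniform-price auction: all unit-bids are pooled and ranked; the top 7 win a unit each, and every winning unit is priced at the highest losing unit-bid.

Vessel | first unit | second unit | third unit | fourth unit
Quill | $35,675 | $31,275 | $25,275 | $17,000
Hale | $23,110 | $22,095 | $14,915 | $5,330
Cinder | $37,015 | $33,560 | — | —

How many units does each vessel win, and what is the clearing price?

All unit-bids, highest first — top 7: 37,015 (Cinder-1), 35,675 (Quill-1), 33,560 (Cinder-2), 31,275 (Quill-2), 25,275 (Quill-3), 23,110 (Hale-1), 22,095 (Hale-2)
First bid not allocated: $17,000.
Allocation: Cinder 2, Hale 2, Quill 3.

Cinder 2, Hale 2, Quill 3; clearing price $17,000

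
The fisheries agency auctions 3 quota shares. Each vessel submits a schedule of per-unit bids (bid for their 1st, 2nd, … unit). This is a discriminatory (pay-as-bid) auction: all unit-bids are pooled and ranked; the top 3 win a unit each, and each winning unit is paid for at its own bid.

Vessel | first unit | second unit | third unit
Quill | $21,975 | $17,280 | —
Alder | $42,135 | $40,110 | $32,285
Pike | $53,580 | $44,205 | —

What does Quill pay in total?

Pooled unit-bids ranked (top 3): 53,580 (Pike-1), 44,205 (Pike-2), 42,135 (Alder-1)
Next rejected bid: $40,110 (not a price — pay-as-bid).
Quill wins no units.

Quill pays $0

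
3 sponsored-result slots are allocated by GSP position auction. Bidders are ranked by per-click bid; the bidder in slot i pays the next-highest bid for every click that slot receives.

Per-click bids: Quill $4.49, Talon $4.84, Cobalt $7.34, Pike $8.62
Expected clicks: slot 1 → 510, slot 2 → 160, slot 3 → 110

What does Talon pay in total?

Per-click bids in order: $8.62 (Pike) > $7.34 (Cobalt) > $4.84 (Talon) > $4.49 (Quill)
Talon holds slot 3 → pays next bid $4.49 × 110 clicks = $493.90.

Talon pays $493.90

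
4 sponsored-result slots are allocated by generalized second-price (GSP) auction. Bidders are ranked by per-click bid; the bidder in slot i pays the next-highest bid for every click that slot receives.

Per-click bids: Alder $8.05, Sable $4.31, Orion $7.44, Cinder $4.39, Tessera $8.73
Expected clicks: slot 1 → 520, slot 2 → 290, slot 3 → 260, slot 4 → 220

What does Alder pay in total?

Per-click bids in order: $8.73 (Tessera) > $8.05 (Alder) > $7.44 (Orion) > $4.39 (Cinder) > $4.31 (Sable)
Alder holds slot 2 → pays next bid $7.44 × 290 clicks = $2157.60.

Alder pays $2157.60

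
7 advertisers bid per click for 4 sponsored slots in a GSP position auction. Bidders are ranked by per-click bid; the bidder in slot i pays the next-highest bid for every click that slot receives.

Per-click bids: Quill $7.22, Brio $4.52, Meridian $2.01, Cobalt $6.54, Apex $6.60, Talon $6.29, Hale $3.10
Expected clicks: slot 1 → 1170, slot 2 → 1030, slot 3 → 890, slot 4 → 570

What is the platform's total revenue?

Per-click bids in order: $7.22 (Quill) > $6.60 (Apex) > $6.54 (Cobalt) > $6.29 (Talon) > $4.52 (Brio) > …
Slot 1: Quill pays $6.60 × 1170 = $7722.00
Slot 2: Apex pays $6.54 × 1030 = $6736.20
Slot 3: Cobalt pays $6.29 × 890 = $5598.10
Slot 4: Talon pays $4.52 × 570 = $2576.40
Total = $22632.70

Total revenue: $22632.70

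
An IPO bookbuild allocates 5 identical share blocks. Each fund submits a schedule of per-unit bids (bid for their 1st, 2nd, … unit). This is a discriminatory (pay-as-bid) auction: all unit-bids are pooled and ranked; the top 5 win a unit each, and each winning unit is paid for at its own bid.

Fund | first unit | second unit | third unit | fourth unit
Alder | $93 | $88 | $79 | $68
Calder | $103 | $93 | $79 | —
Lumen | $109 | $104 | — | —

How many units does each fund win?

Alder 1, Calder 2, Lumen 2

Merging the schedules and taking the best 5: 109 (Lumen-1), 104 (Lumen-2), 103 (Calder-1), 93 (Alder-1), 93 (Calder-2)
Next rejected bid: $88 (not a price — pay-as-bid).
Allocation: Alder 1, Calder 2, Lumen 2.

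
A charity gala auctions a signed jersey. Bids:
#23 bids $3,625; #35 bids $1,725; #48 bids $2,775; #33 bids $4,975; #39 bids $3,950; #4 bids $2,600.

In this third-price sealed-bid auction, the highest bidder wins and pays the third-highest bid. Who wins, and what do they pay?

#33 pays $3,625

Bids ranked: 4,975 (#33) > 3,950 (#39) > 3,625 (#23) > 2,775 (#48) > 2,600 (#4) > 1,725 (#35)
#33 is highest; pays the third-highest bid, $3,625.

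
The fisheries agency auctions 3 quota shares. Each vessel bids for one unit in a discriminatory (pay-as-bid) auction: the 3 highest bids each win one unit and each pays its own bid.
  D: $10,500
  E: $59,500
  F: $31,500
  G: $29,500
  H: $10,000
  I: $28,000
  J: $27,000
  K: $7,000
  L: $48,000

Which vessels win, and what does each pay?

Sorting: 59,500 (E), 48,000 (L), 31,500 (F), 29,500 (G), 28,000 (I), …
The 3 highest are E, L, F.
Each winner pays its own bid: E $59,500, L $48,000, F $31,500.

E $59,500, L $48,000, F $31,500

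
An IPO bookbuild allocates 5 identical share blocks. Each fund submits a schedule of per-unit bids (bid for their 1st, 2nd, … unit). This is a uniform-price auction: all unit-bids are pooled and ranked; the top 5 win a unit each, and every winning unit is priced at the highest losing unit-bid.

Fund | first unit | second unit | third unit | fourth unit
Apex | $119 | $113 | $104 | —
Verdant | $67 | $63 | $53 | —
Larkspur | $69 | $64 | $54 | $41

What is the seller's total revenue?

Total revenue: $320

Pooled unit-bids ranked (top 5): 119 (Apex-1), 113 (Apex-2), 104 (Apex-3), 69 (Larkspur-1), 67 (Verdant-1)
First bid not allocated: $64.
Allocation: Apex 3, Larkspur 1, Verdant 1. Every unit priced at $64.
Revenue = 5 × 64 = $320.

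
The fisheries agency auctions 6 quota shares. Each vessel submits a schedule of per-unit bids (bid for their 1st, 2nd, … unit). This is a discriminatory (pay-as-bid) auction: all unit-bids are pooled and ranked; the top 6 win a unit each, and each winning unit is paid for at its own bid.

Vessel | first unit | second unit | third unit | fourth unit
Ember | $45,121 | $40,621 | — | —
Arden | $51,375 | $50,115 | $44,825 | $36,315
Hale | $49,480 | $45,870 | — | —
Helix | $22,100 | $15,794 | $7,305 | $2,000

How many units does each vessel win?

All unit-bids, highest first — top 6: 51,375 (Arden-1), 50,115 (Arden-2), 49,480 (Hale-1), 45,870 (Hale-2), 45,121 (Ember-1), 44,825 (Arden-3)
Next rejected bid: $40,621 (not a price — pay-as-bid).
Allocation: Arden 3, Ember 1, Hale 2.

Arden 3, Ember 1, Hale 2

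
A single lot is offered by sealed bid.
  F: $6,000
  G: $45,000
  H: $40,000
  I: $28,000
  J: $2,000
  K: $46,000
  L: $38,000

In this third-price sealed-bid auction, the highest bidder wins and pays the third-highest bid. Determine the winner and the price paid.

K pays $40,000

Sorting bids: 46,000 (K) > 45,000 (G) > 40,000 (H) > 38,000 (L) > 28,000 (I) > 6,000 (F) > …
K is highest; pays the third-highest bid, $40,000.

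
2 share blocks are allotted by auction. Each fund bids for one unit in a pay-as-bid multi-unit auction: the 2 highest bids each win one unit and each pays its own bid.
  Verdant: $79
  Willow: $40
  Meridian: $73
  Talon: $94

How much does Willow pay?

Ordering the bids: 94 (Talon), 79 (Verdant), 73 (Meridian), 40 (Willow)
Winners (2 units): Talon, Verdant.
Willow does not win → $0.

Willow pays $0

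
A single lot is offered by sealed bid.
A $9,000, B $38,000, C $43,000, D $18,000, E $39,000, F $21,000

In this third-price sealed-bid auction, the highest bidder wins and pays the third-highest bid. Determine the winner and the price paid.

Bids ranked: 43,000 (C) > 39,000 (E) > 38,000 (B) > 21,000 (F) > 18,000 (D) > 9,000 (A)
C wins; payment is bid #3 in the ranking = $38,000.

C pays $38,000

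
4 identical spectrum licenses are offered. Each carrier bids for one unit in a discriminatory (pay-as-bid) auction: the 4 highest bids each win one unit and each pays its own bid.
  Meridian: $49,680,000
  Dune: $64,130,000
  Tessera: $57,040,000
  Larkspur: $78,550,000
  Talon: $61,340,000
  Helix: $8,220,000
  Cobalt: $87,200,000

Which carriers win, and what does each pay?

Sorting: 87,200,000 (Cobalt), 78,550,000 (Larkspur), 64,130,000 (Dune), 61,340,000 (Talon), 57,040,000 (Tessera), 49,680,000 (Meridian), …
Top 4: Cobalt, Larkspur, Dune, Talon.
Each winner pays its own bid: Cobalt $87,200,000, Larkspur $78,550,000, Dune $64,130,000, Talon $61,340,000.

Cobalt $87,200,000, Larkspur $78,550,000, Dune $64,130,000, Talon $61,340,000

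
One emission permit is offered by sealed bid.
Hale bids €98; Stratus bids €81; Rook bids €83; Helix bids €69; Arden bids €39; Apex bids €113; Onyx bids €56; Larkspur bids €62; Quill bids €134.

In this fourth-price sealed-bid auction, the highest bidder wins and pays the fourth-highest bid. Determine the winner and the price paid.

Quill pays €83

Bids in order: 134 (Quill) > 113 (Apex) > 98 (Hale) > 83 (Rook) > 81 (Stratus) > 69 (Helix) > …
Quill is highest; pays the fourth-highest bid, €83.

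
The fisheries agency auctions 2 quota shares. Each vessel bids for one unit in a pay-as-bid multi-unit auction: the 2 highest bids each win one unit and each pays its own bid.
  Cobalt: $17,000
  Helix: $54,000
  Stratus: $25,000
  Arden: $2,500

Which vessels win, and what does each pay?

Helix $54,000, Stratus $25,000

Bids ranked high→low: 54,000 (Helix), 25,000 (Stratus), 17,000 (Cobalt), 2,500 (Arden)
The 2 highest are Helix, Stratus.
Each winner pays its own bid: Helix $54,000, Stratus $25,000.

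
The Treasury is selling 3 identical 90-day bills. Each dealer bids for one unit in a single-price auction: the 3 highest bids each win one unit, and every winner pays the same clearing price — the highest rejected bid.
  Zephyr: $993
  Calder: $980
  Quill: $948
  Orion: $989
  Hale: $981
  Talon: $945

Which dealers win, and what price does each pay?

Ordering the bids: 993 (Zephyr), 989 (Orion), 981 (Hale), 980 (Calder), 948 (Quill), …
Winners (3 units): Zephyr, Orion, Hale.
First losing bid is Calder's $980, which sets the uniform price.

Zephyr, Orion, Hale; each pays $980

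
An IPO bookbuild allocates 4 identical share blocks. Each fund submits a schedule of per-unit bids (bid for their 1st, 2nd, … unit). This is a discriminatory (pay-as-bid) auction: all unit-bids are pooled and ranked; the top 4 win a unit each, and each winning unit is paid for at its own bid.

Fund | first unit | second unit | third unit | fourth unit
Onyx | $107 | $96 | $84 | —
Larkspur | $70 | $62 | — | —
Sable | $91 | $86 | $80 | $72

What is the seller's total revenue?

Merging the schedules and taking the best 4: 107 (Onyx-1), 96 (Onyx-2), 91 (Sable-1), 86 (Sable-2)
Next rejected bid: $84 (not a price — pay-as-bid).
Each winning unit pays its own bid.
Revenue = 107 + 96 + 91 + 86 = $380.

Total revenue: $380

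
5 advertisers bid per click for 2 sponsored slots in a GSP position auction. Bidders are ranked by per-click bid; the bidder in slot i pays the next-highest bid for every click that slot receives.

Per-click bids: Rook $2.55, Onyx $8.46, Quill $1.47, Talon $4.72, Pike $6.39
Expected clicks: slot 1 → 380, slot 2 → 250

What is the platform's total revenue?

Total revenue: $3608.20

Per-click bids in order: $8.46 (Onyx) > $6.39 (Pike) > $4.72 (Talon) > …
Slot 1: Onyx pays $6.39 × 380 = $2428.20
Slot 2: Pike pays $4.72 × 250 = $1180.00
Total = $3608.20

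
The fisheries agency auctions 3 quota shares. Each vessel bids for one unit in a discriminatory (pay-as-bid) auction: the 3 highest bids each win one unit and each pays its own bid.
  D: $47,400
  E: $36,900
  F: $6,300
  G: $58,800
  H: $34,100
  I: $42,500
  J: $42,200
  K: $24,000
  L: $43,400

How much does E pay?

Sorting: 58,800 (G), 47,400 (D), 43,400 (L), 42,500 (I), 42,200 (J), …
Winners (3 units): G, D, L.
E does not win → $0.

E pays $0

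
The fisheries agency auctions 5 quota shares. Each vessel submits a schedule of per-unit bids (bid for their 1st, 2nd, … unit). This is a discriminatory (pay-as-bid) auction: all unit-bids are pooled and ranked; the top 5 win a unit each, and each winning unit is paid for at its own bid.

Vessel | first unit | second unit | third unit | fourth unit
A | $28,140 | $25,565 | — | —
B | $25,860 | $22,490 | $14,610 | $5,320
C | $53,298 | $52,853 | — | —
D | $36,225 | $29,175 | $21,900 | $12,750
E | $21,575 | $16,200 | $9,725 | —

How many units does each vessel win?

All unit-bids, highest first — top 5: 53,298 (C-1), 52,853 (C-2), 36,225 (D-1), 29,175 (D-2), 28,140 (A-1)
Next rejected bid: $25,860 (not a price — pay-as-bid).
Allocation: A 1, C 2, D 2.

A 1, C 2, D 2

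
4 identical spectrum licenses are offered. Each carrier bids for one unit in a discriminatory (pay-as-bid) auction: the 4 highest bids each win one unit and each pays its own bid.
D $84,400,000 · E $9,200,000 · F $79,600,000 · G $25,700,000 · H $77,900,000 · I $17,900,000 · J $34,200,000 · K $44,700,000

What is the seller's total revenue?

Total revenue: $286,600,000

Sorting: 84,400,000 (D), 79,600,000 (F), 77,900,000 (H), 44,700,000 (K), 34,200,000 (J), 25,700,000 (G), …
The 4 highest are D, F, H, K.
Total revenue = 84,400,000 + 79,600,000 + 77,900,000 + 44,700,000 = $286,600,000.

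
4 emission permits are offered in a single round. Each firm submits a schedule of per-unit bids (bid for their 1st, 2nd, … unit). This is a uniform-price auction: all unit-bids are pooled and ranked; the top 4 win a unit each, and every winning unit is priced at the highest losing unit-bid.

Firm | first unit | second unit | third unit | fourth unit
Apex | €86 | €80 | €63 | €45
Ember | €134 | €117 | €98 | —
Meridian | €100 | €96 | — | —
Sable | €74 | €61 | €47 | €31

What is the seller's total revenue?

Total revenue: €384

All unit-bids, highest first — top 4: 134 (Ember-1), 117 (Ember-2), 100 (Meridian-1), 98 (Ember-3)
First bid not allocated: €96.
Allocation: Ember 3, Meridian 1. Every unit priced at €96.
Revenue = 4 × 96 = €384.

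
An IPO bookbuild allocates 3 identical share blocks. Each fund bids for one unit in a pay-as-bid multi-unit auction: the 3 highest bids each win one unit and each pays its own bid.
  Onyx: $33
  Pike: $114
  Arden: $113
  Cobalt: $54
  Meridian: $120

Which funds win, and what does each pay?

Bids ranked high→low: 120 (Meridian), 114 (Pike), 113 (Arden), 54 (Cobalt), 33 (Onyx)
Top 3: Meridian, Pike, Arden.
Each winner pays its own bid: Meridian $120, Pike $114, Arden $113.

Meridian $120, Pike $114, Arden $113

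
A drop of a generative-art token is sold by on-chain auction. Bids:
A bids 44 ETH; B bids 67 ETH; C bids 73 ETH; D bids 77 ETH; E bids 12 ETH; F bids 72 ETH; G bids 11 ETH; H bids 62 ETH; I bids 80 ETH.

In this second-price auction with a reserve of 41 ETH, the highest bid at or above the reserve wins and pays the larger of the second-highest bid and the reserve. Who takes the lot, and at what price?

I pays 77 ETH

Second-price auction with a reserve of 41 ETH: the highest bid at or above the reserve wins and pays the larger of the second-highest bid and the reserve.
Bids in order: 80 (I) > 77 (D) > 73 (C) > 72 (F) > 67 (B) > 62 (H) > …
I has the top bid at or above the reserve (80 ETH).
Second-highest bid 77 ETH exceeds the reserve 41 ETH → payment 77 ETH.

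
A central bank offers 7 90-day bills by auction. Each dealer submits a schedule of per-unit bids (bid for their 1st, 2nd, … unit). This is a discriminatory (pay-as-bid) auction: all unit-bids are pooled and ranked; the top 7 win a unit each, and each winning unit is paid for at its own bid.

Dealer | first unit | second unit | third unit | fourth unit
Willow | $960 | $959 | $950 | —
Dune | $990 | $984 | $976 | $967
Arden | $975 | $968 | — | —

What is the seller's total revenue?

All unit-bids, highest first — top 7: 990 (Dune-1), 984 (Dune-2), 976 (Dune-3), 975 (Arden-1), 968 (Arden-2), 967 (Dune-4), 960 (Willow-1)
Next rejected bid: $959 (not a price — pay-as-bid).
Each winning unit pays its own bid.
Revenue = 990 + 984 + 976 + 975 + 968 + 967 + 960 = $6,820.

Total revenue: $6,820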